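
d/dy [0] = 0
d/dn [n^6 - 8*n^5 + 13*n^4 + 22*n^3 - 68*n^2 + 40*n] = 6*n^5 - 40*n^4 + 52*n^3 + 66*n^2 - 136*n + 40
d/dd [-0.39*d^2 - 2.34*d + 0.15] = -0.78*d - 2.34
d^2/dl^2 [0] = 0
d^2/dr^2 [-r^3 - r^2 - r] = -6*r - 2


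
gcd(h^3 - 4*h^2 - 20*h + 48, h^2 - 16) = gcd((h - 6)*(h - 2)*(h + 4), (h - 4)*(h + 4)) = h + 4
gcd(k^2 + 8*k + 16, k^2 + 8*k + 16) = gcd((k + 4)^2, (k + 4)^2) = k^2 + 8*k + 16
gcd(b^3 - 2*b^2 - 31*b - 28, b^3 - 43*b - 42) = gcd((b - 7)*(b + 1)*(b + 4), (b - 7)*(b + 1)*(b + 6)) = b^2 - 6*b - 7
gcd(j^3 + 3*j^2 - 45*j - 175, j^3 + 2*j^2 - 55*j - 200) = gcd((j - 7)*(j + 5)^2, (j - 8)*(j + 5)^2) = j^2 + 10*j + 25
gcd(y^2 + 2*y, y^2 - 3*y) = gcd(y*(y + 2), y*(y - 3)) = y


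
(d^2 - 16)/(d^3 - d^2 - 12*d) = (d + 4)/(d*(d + 3))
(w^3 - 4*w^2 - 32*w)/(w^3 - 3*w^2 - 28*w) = (w - 8)/(w - 7)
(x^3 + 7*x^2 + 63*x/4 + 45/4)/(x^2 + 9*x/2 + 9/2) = x + 5/2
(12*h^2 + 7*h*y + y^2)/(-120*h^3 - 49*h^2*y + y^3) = (4*h + y)/(-40*h^2 - 3*h*y + y^2)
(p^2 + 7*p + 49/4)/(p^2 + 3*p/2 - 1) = (4*p^2 + 28*p + 49)/(2*(2*p^2 + 3*p - 2))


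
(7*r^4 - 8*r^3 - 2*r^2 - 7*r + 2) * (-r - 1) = -7*r^5 + r^4 + 10*r^3 + 9*r^2 + 5*r - 2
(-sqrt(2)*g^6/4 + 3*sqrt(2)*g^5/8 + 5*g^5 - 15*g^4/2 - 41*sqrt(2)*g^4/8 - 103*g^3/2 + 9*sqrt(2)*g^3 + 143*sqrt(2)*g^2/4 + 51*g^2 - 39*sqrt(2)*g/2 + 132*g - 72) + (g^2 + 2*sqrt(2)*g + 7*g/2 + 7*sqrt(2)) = -sqrt(2)*g^6/4 + 3*sqrt(2)*g^5/8 + 5*g^5 - 15*g^4/2 - 41*sqrt(2)*g^4/8 - 103*g^3/2 + 9*sqrt(2)*g^3 + 143*sqrt(2)*g^2/4 + 52*g^2 - 35*sqrt(2)*g/2 + 271*g/2 - 72 + 7*sqrt(2)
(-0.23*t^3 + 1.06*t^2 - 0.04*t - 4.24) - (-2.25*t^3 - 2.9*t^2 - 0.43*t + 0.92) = 2.02*t^3 + 3.96*t^2 + 0.39*t - 5.16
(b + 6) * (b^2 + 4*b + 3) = b^3 + 10*b^2 + 27*b + 18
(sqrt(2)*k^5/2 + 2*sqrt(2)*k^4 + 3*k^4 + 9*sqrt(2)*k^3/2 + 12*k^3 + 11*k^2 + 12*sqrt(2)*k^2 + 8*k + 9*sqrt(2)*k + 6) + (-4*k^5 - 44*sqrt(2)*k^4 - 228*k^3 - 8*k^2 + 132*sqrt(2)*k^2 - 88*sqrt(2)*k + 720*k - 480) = -4*k^5 + sqrt(2)*k^5/2 - 42*sqrt(2)*k^4 + 3*k^4 - 216*k^3 + 9*sqrt(2)*k^3/2 + 3*k^2 + 144*sqrt(2)*k^2 - 79*sqrt(2)*k + 728*k - 474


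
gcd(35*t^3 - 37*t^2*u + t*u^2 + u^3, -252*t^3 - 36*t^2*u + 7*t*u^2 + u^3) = 7*t + u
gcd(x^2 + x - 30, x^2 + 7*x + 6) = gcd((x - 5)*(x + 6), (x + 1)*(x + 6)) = x + 6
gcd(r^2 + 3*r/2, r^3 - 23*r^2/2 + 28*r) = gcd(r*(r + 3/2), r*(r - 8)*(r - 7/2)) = r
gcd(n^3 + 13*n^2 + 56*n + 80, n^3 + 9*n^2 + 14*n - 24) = n + 4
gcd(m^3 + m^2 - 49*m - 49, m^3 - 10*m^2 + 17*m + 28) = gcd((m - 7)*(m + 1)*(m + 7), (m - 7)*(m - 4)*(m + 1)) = m^2 - 6*m - 7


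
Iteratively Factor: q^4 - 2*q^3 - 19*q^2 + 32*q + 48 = (q + 4)*(q^3 - 6*q^2 + 5*q + 12) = (q - 3)*(q + 4)*(q^2 - 3*q - 4) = (q - 3)*(q + 1)*(q + 4)*(q - 4)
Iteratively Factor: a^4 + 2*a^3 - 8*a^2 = (a)*(a^3 + 2*a^2 - 8*a) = a*(a + 4)*(a^2 - 2*a) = a^2*(a + 4)*(a - 2)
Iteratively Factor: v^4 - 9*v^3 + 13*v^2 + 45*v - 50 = (v - 1)*(v^3 - 8*v^2 + 5*v + 50) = (v - 1)*(v + 2)*(v^2 - 10*v + 25) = (v - 5)*(v - 1)*(v + 2)*(v - 5)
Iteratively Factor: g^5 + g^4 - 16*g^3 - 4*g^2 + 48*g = (g)*(g^4 + g^3 - 16*g^2 - 4*g + 48) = g*(g + 2)*(g^3 - g^2 - 14*g + 24) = g*(g + 2)*(g + 4)*(g^2 - 5*g + 6) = g*(g - 3)*(g + 2)*(g + 4)*(g - 2)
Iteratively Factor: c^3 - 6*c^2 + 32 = (c - 4)*(c^2 - 2*c - 8) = (c - 4)*(c + 2)*(c - 4)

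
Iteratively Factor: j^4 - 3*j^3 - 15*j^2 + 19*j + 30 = (j - 5)*(j^3 + 2*j^2 - 5*j - 6) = (j - 5)*(j - 2)*(j^2 + 4*j + 3) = (j - 5)*(j - 2)*(j + 1)*(j + 3)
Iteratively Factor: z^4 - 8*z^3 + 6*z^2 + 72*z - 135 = (z + 3)*(z^3 - 11*z^2 + 39*z - 45) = (z - 5)*(z + 3)*(z^2 - 6*z + 9) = (z - 5)*(z - 3)*(z + 3)*(z - 3)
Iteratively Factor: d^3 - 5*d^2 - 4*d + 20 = (d + 2)*(d^2 - 7*d + 10) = (d - 2)*(d + 2)*(d - 5)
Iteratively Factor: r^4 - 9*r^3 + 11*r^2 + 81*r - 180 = (r - 4)*(r^3 - 5*r^2 - 9*r + 45) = (r - 4)*(r - 3)*(r^2 - 2*r - 15) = (r - 5)*(r - 4)*(r - 3)*(r + 3)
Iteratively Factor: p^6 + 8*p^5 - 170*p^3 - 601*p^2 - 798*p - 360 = (p + 3)*(p^5 + 5*p^4 - 15*p^3 - 125*p^2 - 226*p - 120) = (p + 3)*(p + 4)*(p^4 + p^3 - 19*p^2 - 49*p - 30) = (p + 2)*(p + 3)*(p + 4)*(p^3 - p^2 - 17*p - 15) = (p + 2)*(p + 3)^2*(p + 4)*(p^2 - 4*p - 5) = (p - 5)*(p + 2)*(p + 3)^2*(p + 4)*(p + 1)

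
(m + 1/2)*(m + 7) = m^2 + 15*m/2 + 7/2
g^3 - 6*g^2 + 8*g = g*(g - 4)*(g - 2)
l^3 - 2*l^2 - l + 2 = (l - 2)*(l - 1)*(l + 1)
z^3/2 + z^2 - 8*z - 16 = (z/2 + 1)*(z - 4)*(z + 4)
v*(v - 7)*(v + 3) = v^3 - 4*v^2 - 21*v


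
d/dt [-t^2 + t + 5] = 1 - 2*t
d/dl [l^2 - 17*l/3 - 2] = 2*l - 17/3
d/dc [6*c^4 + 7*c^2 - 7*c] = 24*c^3 + 14*c - 7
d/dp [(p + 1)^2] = 2*p + 2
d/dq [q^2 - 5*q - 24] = 2*q - 5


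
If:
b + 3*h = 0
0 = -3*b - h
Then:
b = 0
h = 0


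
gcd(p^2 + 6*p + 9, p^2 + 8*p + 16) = 1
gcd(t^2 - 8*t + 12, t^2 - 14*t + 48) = t - 6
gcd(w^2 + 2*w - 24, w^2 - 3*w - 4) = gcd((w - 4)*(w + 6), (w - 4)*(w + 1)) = w - 4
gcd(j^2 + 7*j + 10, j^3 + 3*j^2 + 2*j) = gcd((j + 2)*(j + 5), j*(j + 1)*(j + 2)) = j + 2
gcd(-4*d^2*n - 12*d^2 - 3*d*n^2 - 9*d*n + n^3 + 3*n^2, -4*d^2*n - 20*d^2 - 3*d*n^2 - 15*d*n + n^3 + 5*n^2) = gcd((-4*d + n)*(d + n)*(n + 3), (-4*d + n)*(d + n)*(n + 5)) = 4*d^2 + 3*d*n - n^2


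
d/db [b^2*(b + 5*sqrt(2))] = b*(3*b + 10*sqrt(2))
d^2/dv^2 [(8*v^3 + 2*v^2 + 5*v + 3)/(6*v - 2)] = 4*(18*v^3 - 18*v^2 + 6*v + 11)/(27*v^3 - 27*v^2 + 9*v - 1)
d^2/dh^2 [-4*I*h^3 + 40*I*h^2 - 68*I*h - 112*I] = I*(80 - 24*h)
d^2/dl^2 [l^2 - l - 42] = 2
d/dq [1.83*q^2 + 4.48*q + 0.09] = 3.66*q + 4.48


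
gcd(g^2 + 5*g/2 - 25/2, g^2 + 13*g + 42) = 1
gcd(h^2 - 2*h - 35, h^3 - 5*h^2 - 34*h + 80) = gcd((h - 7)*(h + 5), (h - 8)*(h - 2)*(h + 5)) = h + 5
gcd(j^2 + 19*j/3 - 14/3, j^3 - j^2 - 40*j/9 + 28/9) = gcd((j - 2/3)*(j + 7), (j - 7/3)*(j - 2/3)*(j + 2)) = j - 2/3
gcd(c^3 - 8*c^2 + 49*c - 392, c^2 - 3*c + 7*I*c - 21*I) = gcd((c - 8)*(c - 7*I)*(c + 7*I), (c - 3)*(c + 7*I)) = c + 7*I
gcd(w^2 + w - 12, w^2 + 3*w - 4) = w + 4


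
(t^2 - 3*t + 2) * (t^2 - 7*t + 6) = t^4 - 10*t^3 + 29*t^2 - 32*t + 12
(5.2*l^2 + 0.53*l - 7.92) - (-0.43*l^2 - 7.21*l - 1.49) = 5.63*l^2 + 7.74*l - 6.43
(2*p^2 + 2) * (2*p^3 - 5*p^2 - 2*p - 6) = 4*p^5 - 10*p^4 - 22*p^2 - 4*p - 12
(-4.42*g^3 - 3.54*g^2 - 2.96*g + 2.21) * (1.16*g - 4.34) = -5.1272*g^4 + 15.0764*g^3 + 11.93*g^2 + 15.41*g - 9.5914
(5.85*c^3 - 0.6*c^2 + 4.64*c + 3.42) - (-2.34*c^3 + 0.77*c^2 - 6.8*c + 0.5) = 8.19*c^3 - 1.37*c^2 + 11.44*c + 2.92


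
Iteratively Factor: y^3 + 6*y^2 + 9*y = (y)*(y^2 + 6*y + 9) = y*(y + 3)*(y + 3)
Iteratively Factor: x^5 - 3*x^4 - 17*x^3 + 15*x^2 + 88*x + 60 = (x + 1)*(x^4 - 4*x^3 - 13*x^2 + 28*x + 60) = (x - 5)*(x + 1)*(x^3 + x^2 - 8*x - 12) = (x - 5)*(x + 1)*(x + 2)*(x^2 - x - 6) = (x - 5)*(x + 1)*(x + 2)^2*(x - 3)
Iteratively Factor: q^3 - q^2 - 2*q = (q)*(q^2 - q - 2) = q*(q - 2)*(q + 1)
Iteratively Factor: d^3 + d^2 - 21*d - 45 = (d + 3)*(d^2 - 2*d - 15) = (d + 3)^2*(d - 5)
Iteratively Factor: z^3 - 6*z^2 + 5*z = (z)*(z^2 - 6*z + 5) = z*(z - 1)*(z - 5)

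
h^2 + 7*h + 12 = (h + 3)*(h + 4)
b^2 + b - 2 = (b - 1)*(b + 2)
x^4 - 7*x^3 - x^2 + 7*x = x*(x - 7)*(x - 1)*(x + 1)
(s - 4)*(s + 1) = s^2 - 3*s - 4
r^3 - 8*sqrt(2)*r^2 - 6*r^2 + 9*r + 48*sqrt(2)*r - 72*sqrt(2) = (r - 3)^2*(r - 8*sqrt(2))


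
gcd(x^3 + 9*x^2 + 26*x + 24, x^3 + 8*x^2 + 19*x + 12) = x^2 + 7*x + 12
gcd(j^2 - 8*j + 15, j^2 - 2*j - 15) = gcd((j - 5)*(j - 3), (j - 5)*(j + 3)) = j - 5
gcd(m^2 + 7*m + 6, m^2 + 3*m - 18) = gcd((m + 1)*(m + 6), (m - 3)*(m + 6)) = m + 6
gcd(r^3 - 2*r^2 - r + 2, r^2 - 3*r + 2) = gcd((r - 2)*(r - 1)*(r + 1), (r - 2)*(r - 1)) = r^2 - 3*r + 2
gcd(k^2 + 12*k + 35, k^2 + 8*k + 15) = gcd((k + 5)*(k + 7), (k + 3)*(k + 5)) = k + 5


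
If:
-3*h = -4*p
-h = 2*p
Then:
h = 0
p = 0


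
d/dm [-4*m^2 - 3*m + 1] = -8*m - 3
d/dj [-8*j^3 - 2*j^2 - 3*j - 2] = -24*j^2 - 4*j - 3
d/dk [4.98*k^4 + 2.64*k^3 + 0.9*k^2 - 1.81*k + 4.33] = 19.92*k^3 + 7.92*k^2 + 1.8*k - 1.81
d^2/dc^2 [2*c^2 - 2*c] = 4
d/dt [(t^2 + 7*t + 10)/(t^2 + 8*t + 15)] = 1/(t^2 + 6*t + 9)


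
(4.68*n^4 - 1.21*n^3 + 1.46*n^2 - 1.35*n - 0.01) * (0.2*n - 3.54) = 0.936*n^5 - 16.8092*n^4 + 4.5754*n^3 - 5.4384*n^2 + 4.777*n + 0.0354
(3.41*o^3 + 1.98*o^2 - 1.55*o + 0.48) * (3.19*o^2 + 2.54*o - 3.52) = 10.8779*o^5 + 14.9776*o^4 - 11.9185*o^3 - 9.3754*o^2 + 6.6752*o - 1.6896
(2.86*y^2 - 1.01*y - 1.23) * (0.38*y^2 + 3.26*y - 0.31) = 1.0868*y^4 + 8.9398*y^3 - 4.6466*y^2 - 3.6967*y + 0.3813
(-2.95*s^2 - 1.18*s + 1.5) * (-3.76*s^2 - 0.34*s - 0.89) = 11.092*s^4 + 5.4398*s^3 - 2.6133*s^2 + 0.5402*s - 1.335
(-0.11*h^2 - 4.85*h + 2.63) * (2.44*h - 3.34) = -0.2684*h^3 - 11.4666*h^2 + 22.6162*h - 8.7842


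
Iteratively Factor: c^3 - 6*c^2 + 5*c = (c - 1)*(c^2 - 5*c) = c*(c - 1)*(c - 5)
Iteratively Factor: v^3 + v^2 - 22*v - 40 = (v + 4)*(v^2 - 3*v - 10) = (v + 2)*(v + 4)*(v - 5)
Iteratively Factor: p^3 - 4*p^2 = (p)*(p^2 - 4*p) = p^2*(p - 4)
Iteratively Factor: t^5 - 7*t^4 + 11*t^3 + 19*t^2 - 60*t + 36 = (t + 2)*(t^4 - 9*t^3 + 29*t^2 - 39*t + 18) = (t - 3)*(t + 2)*(t^3 - 6*t^2 + 11*t - 6) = (t - 3)^2*(t + 2)*(t^2 - 3*t + 2) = (t - 3)^2*(t - 2)*(t + 2)*(t - 1)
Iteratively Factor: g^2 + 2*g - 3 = (g - 1)*(g + 3)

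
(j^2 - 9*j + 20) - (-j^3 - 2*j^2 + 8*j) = j^3 + 3*j^2 - 17*j + 20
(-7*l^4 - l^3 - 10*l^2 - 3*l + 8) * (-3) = 21*l^4 + 3*l^3 + 30*l^2 + 9*l - 24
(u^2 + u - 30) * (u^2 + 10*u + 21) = u^4 + 11*u^3 + u^2 - 279*u - 630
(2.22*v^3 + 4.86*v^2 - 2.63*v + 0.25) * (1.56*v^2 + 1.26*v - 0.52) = 3.4632*v^5 + 10.3788*v^4 + 0.866400000000001*v^3 - 5.451*v^2 + 1.6826*v - 0.13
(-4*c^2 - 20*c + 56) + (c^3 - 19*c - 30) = c^3 - 4*c^2 - 39*c + 26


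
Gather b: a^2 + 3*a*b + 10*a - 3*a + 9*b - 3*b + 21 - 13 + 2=a^2 + 7*a + b*(3*a + 6) + 10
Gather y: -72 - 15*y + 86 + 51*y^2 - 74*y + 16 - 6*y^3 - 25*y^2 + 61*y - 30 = -6*y^3 + 26*y^2 - 28*y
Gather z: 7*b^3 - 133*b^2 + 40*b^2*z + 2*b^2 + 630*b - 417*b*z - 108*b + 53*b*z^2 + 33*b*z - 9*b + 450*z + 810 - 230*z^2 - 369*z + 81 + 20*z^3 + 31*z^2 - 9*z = 7*b^3 - 131*b^2 + 513*b + 20*z^3 + z^2*(53*b - 199) + z*(40*b^2 - 384*b + 72) + 891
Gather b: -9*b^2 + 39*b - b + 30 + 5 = -9*b^2 + 38*b + 35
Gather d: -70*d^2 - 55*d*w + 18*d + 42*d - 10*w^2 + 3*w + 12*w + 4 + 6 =-70*d^2 + d*(60 - 55*w) - 10*w^2 + 15*w + 10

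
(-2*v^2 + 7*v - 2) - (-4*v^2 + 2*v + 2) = 2*v^2 + 5*v - 4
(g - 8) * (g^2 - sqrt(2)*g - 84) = g^3 - 8*g^2 - sqrt(2)*g^2 - 84*g + 8*sqrt(2)*g + 672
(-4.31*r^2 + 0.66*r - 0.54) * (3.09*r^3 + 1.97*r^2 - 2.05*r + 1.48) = -13.3179*r^5 - 6.4513*r^4 + 8.4671*r^3 - 8.7956*r^2 + 2.0838*r - 0.7992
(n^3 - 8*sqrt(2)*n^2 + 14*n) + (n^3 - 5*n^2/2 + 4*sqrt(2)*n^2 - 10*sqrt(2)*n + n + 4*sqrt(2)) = 2*n^3 - 4*sqrt(2)*n^2 - 5*n^2/2 - 10*sqrt(2)*n + 15*n + 4*sqrt(2)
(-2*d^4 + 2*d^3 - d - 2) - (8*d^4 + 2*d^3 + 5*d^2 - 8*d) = -10*d^4 - 5*d^2 + 7*d - 2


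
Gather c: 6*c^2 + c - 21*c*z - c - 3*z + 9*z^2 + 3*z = 6*c^2 - 21*c*z + 9*z^2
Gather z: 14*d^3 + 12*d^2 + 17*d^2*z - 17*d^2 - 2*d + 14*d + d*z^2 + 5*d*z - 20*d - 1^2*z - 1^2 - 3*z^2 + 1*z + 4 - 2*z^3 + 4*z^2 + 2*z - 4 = 14*d^3 - 5*d^2 - 8*d - 2*z^3 + z^2*(d + 1) + z*(17*d^2 + 5*d + 2) - 1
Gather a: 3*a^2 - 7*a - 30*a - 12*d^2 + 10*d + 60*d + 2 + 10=3*a^2 - 37*a - 12*d^2 + 70*d + 12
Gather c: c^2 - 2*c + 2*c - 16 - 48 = c^2 - 64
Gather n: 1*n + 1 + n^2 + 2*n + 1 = n^2 + 3*n + 2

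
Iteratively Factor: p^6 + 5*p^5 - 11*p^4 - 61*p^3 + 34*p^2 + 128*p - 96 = (p + 4)*(p^5 + p^4 - 15*p^3 - p^2 + 38*p - 24) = (p - 1)*(p + 4)*(p^4 + 2*p^3 - 13*p^2 - 14*p + 24) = (p - 1)^2*(p + 4)*(p^3 + 3*p^2 - 10*p - 24) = (p - 1)^2*(p + 4)^2*(p^2 - p - 6) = (p - 1)^2*(p + 2)*(p + 4)^2*(p - 3)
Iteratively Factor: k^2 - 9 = (k + 3)*(k - 3)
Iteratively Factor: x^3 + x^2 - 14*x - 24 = (x - 4)*(x^2 + 5*x + 6) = (x - 4)*(x + 3)*(x + 2)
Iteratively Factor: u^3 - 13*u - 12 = (u + 3)*(u^2 - 3*u - 4) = (u + 1)*(u + 3)*(u - 4)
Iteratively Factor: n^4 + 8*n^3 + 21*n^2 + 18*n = (n + 3)*(n^3 + 5*n^2 + 6*n) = n*(n + 3)*(n^2 + 5*n + 6) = n*(n + 2)*(n + 3)*(n + 3)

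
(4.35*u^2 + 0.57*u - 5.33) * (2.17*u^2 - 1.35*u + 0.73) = 9.4395*u^4 - 4.6356*u^3 - 9.1601*u^2 + 7.6116*u - 3.8909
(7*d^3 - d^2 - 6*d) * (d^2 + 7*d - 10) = 7*d^5 + 48*d^4 - 83*d^3 - 32*d^2 + 60*d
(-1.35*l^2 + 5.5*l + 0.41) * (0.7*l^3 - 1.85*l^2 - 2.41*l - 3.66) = -0.945*l^5 + 6.3475*l^4 - 6.6345*l^3 - 9.0725*l^2 - 21.1181*l - 1.5006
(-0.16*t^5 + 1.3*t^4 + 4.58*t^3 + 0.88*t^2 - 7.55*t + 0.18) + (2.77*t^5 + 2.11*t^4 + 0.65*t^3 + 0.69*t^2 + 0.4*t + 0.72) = 2.61*t^5 + 3.41*t^4 + 5.23*t^3 + 1.57*t^2 - 7.15*t + 0.9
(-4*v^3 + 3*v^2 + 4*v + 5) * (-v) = 4*v^4 - 3*v^3 - 4*v^2 - 5*v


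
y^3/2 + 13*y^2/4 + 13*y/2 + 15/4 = (y/2 + 1/2)*(y + 5/2)*(y + 3)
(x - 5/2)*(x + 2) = x^2 - x/2 - 5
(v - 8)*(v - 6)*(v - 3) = v^3 - 17*v^2 + 90*v - 144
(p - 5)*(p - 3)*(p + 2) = p^3 - 6*p^2 - p + 30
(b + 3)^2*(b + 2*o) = b^3 + 2*b^2*o + 6*b^2 + 12*b*o + 9*b + 18*o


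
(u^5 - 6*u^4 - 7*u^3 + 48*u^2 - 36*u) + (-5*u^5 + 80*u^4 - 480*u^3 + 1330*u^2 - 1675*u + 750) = -4*u^5 + 74*u^4 - 487*u^3 + 1378*u^2 - 1711*u + 750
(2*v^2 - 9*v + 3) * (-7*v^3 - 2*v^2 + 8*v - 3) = -14*v^5 + 59*v^4 + 13*v^3 - 84*v^2 + 51*v - 9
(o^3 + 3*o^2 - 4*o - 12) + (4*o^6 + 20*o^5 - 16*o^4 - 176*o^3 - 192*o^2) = 4*o^6 + 20*o^5 - 16*o^4 - 175*o^3 - 189*o^2 - 4*o - 12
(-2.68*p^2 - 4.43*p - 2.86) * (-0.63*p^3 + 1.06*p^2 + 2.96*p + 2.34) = 1.6884*p^5 - 0.0499000000000005*p^4 - 10.8268*p^3 - 22.4156*p^2 - 18.8318*p - 6.6924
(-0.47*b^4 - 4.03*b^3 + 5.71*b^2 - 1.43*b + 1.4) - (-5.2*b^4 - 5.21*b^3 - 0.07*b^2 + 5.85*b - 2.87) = 4.73*b^4 + 1.18*b^3 + 5.78*b^2 - 7.28*b + 4.27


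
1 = 1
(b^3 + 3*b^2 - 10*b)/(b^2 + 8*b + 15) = b*(b - 2)/(b + 3)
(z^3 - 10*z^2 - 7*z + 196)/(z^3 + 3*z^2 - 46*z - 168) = (z - 7)/(z + 6)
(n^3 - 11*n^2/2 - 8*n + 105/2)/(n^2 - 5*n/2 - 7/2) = (n^2 - 2*n - 15)/(n + 1)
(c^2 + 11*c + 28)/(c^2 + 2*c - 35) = (c + 4)/(c - 5)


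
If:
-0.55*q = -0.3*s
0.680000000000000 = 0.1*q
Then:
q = 6.80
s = 12.47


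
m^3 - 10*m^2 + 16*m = m*(m - 8)*(m - 2)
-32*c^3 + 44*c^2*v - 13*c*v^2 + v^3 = (-8*c + v)*(-4*c + v)*(-c + v)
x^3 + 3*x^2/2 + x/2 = x*(x + 1/2)*(x + 1)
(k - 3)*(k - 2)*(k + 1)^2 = k^4 - 3*k^3 - 3*k^2 + 7*k + 6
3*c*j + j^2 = j*(3*c + j)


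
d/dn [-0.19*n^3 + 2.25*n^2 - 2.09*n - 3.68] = -0.57*n^2 + 4.5*n - 2.09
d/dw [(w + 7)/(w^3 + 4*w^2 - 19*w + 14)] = (3 - 2*w)/(w^4 - 6*w^3 + 13*w^2 - 12*w + 4)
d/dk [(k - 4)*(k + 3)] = 2*k - 1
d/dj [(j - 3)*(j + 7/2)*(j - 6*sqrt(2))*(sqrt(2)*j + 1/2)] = 4*sqrt(2)*j^3 - 69*j^2/2 + 3*sqrt(2)*j^2/2 - 27*sqrt(2)*j - 23*j/2 - 3*sqrt(2)/2 + 483/4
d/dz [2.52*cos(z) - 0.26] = -2.52*sin(z)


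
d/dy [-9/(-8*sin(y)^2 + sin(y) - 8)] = 9*(1 - 16*sin(y))*cos(y)/(8*sin(y)^2 - sin(y) + 8)^2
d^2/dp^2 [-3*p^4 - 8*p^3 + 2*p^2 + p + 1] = -36*p^2 - 48*p + 4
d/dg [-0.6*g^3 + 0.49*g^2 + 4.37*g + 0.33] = -1.8*g^2 + 0.98*g + 4.37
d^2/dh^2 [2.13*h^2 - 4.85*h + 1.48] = 4.26000000000000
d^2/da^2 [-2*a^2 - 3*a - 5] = -4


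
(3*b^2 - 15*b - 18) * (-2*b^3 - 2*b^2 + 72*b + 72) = -6*b^5 + 24*b^4 + 282*b^3 - 828*b^2 - 2376*b - 1296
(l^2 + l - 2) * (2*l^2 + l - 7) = 2*l^4 + 3*l^3 - 10*l^2 - 9*l + 14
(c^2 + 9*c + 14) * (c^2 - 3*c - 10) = c^4 + 6*c^3 - 23*c^2 - 132*c - 140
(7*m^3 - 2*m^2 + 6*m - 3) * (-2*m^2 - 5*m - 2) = -14*m^5 - 31*m^4 - 16*m^3 - 20*m^2 + 3*m + 6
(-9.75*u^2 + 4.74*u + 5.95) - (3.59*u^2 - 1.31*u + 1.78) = -13.34*u^2 + 6.05*u + 4.17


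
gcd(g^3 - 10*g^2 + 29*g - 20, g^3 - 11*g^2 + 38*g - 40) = g^2 - 9*g + 20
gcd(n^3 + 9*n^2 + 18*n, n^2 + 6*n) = n^2 + 6*n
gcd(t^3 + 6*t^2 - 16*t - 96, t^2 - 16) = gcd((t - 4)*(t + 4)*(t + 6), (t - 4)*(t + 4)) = t^2 - 16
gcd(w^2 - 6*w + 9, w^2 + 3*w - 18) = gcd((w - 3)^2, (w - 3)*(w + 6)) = w - 3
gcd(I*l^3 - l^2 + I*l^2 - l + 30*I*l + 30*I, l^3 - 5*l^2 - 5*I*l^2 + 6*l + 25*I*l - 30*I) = l - 5*I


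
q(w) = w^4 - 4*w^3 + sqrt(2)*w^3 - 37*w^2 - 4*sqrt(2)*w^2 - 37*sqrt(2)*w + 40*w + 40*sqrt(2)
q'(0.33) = -41.18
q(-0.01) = 56.69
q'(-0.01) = -11.47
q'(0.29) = -37.62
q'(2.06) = -186.02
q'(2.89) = -227.12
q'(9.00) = 1507.50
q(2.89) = -327.98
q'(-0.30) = 12.46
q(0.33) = 47.77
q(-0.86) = 37.81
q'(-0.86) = 52.76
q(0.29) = 49.35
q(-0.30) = 56.51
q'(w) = 4*w^3 - 12*w^2 + 3*sqrt(2)*w^2 - 74*w - 8*sqrt(2)*w - 37*sqrt(2) + 40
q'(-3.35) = 36.04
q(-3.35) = -157.70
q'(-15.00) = -13978.03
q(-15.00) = 49995.69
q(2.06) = -154.44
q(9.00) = 1166.39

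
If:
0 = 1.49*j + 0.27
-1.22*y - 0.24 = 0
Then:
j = -0.18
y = -0.20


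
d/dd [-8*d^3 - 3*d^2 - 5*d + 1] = -24*d^2 - 6*d - 5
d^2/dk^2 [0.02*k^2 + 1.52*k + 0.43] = 0.0400000000000000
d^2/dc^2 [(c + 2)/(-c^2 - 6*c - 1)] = 2*(-4*(c + 2)*(c + 3)^2 + (3*c + 8)*(c^2 + 6*c + 1))/(c^2 + 6*c + 1)^3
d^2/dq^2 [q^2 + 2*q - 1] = 2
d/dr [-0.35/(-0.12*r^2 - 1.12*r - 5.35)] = (-0.084*r - 0.392)/(0.12*r^2 + 1.12*r + 5.35)^2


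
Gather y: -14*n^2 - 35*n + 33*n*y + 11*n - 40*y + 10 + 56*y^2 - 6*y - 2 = -14*n^2 - 24*n + 56*y^2 + y*(33*n - 46) + 8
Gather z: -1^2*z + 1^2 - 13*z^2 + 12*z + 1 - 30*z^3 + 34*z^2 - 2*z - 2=-30*z^3 + 21*z^2 + 9*z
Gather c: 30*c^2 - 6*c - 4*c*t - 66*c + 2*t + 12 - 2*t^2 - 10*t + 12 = 30*c^2 + c*(-4*t - 72) - 2*t^2 - 8*t + 24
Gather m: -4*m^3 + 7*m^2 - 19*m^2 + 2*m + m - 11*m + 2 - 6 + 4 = -4*m^3 - 12*m^2 - 8*m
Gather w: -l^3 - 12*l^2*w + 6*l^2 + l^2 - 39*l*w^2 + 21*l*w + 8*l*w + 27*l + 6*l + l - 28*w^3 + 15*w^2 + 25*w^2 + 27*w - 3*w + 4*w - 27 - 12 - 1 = -l^3 + 7*l^2 + 34*l - 28*w^3 + w^2*(40 - 39*l) + w*(-12*l^2 + 29*l + 28) - 40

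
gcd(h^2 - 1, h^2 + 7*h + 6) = h + 1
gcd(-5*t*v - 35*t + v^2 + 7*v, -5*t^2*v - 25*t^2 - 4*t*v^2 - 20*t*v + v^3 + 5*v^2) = 5*t - v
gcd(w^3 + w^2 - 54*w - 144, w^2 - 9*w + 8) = w - 8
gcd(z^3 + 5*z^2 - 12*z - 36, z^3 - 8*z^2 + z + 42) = z^2 - z - 6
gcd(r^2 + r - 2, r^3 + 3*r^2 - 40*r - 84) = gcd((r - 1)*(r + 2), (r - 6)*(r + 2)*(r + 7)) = r + 2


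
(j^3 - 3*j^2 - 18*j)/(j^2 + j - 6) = j*(j - 6)/(j - 2)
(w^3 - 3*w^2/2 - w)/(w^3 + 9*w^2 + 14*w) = (w^2 - 3*w/2 - 1)/(w^2 + 9*w + 14)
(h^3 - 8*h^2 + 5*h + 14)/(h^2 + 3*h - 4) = (h^3 - 8*h^2 + 5*h + 14)/(h^2 + 3*h - 4)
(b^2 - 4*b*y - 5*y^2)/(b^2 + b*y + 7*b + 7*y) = (b - 5*y)/(b + 7)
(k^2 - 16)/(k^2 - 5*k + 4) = (k + 4)/(k - 1)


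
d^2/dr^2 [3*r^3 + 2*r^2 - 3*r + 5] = 18*r + 4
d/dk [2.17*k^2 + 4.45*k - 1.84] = 4.34*k + 4.45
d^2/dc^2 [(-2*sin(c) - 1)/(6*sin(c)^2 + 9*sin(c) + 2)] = (72*sin(c)^5 + 36*sin(c)^4 - 126*sin(c)^3 - 219*sin(c)^2 - 190*sin(c) - 66)/(6*sin(c)^2 + 9*sin(c) + 2)^3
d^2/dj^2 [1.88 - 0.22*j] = 0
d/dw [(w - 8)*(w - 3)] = 2*w - 11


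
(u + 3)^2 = u^2 + 6*u + 9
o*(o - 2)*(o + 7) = o^3 + 5*o^2 - 14*o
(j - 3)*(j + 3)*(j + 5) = j^3 + 5*j^2 - 9*j - 45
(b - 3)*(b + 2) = b^2 - b - 6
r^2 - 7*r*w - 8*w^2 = (r - 8*w)*(r + w)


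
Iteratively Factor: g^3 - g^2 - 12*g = (g + 3)*(g^2 - 4*g) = g*(g + 3)*(g - 4)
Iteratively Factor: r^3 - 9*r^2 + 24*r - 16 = (r - 4)*(r^2 - 5*r + 4) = (r - 4)*(r - 1)*(r - 4)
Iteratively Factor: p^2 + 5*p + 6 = (p + 3)*(p + 2)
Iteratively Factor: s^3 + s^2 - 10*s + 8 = (s + 4)*(s^2 - 3*s + 2) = (s - 1)*(s + 4)*(s - 2)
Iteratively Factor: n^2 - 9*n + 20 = (n - 5)*(n - 4)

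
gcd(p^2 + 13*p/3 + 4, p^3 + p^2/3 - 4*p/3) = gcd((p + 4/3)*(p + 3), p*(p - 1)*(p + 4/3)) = p + 4/3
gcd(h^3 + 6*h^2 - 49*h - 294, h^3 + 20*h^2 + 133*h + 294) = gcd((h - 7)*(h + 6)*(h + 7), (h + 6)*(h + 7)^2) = h^2 + 13*h + 42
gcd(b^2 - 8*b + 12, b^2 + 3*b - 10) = b - 2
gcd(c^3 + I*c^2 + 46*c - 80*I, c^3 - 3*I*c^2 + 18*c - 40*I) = c^2 - 7*I*c - 10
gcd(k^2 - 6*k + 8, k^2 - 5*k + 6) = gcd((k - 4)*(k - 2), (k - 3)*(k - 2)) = k - 2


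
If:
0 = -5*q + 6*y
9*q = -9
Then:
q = -1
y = -5/6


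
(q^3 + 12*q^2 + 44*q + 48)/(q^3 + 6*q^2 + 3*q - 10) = (q^2 + 10*q + 24)/(q^2 + 4*q - 5)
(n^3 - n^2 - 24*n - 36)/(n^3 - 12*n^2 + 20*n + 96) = (n + 3)/(n - 8)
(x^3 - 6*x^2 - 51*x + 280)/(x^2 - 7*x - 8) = (x^2 + 2*x - 35)/(x + 1)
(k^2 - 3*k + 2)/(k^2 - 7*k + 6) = (k - 2)/(k - 6)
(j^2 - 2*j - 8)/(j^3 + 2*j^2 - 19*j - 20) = (j + 2)/(j^2 + 6*j + 5)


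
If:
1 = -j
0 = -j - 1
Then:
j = -1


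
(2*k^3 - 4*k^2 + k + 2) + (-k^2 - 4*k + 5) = 2*k^3 - 5*k^2 - 3*k + 7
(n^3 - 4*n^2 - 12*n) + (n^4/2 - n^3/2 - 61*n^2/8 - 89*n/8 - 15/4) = n^4/2 + n^3/2 - 93*n^2/8 - 185*n/8 - 15/4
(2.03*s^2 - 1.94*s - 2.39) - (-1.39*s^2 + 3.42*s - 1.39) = 3.42*s^2 - 5.36*s - 1.0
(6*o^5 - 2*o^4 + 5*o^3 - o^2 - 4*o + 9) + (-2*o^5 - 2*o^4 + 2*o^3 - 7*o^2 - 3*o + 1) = 4*o^5 - 4*o^4 + 7*o^3 - 8*o^2 - 7*o + 10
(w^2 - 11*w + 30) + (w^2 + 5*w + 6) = 2*w^2 - 6*w + 36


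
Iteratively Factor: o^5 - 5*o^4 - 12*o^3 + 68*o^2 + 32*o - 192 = (o - 2)*(o^4 - 3*o^3 - 18*o^2 + 32*o + 96) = (o - 2)*(o + 2)*(o^3 - 5*o^2 - 8*o + 48) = (o - 2)*(o + 2)*(o + 3)*(o^2 - 8*o + 16) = (o - 4)*(o - 2)*(o + 2)*(o + 3)*(o - 4)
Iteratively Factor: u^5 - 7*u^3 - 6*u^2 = (u + 1)*(u^4 - u^3 - 6*u^2) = (u - 3)*(u + 1)*(u^3 + 2*u^2) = (u - 3)*(u + 1)*(u + 2)*(u^2) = u*(u - 3)*(u + 1)*(u + 2)*(u)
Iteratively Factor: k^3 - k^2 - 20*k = (k)*(k^2 - k - 20) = k*(k - 5)*(k + 4)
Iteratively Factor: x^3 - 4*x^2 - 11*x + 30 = (x + 3)*(x^2 - 7*x + 10) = (x - 5)*(x + 3)*(x - 2)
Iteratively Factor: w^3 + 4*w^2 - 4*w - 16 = (w + 4)*(w^2 - 4) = (w + 2)*(w + 4)*(w - 2)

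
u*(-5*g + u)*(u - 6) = -5*g*u^2 + 30*g*u + u^3 - 6*u^2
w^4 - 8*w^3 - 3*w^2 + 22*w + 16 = (w - 8)*(w - 2)*(w + 1)^2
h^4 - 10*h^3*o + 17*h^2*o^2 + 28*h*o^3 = h*(h - 7*o)*(h - 4*o)*(h + o)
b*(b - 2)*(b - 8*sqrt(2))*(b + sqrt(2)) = b^4 - 7*sqrt(2)*b^3 - 2*b^3 - 16*b^2 + 14*sqrt(2)*b^2 + 32*b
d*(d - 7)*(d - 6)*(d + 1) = d^4 - 12*d^3 + 29*d^2 + 42*d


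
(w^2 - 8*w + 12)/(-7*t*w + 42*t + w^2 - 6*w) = (2 - w)/(7*t - w)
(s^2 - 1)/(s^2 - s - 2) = (s - 1)/(s - 2)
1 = 1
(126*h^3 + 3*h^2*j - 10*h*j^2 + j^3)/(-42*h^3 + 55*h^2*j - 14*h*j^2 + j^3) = (-3*h - j)/(h - j)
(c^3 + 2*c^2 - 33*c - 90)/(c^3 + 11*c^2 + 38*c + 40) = (c^2 - 3*c - 18)/(c^2 + 6*c + 8)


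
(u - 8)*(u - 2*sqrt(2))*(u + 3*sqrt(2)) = u^3 - 8*u^2 + sqrt(2)*u^2 - 12*u - 8*sqrt(2)*u + 96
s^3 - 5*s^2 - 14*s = s*(s - 7)*(s + 2)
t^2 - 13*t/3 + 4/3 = (t - 4)*(t - 1/3)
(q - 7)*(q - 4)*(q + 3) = q^3 - 8*q^2 - 5*q + 84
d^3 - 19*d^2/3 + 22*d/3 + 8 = (d - 4)*(d - 3)*(d + 2/3)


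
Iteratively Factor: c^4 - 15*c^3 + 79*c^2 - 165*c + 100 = (c - 1)*(c^3 - 14*c^2 + 65*c - 100) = (c - 5)*(c - 1)*(c^2 - 9*c + 20) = (c - 5)^2*(c - 1)*(c - 4)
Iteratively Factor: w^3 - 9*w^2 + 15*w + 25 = (w - 5)*(w^2 - 4*w - 5) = (w - 5)*(w + 1)*(w - 5)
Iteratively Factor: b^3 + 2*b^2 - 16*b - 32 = (b + 2)*(b^2 - 16) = (b + 2)*(b + 4)*(b - 4)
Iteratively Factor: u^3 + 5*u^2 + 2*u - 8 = (u + 4)*(u^2 + u - 2) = (u - 1)*(u + 4)*(u + 2)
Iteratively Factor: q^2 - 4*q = (q)*(q - 4)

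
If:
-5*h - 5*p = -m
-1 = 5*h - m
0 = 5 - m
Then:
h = 4/5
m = 5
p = 1/5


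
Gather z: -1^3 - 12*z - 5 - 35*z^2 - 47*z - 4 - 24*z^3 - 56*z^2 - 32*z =-24*z^3 - 91*z^2 - 91*z - 10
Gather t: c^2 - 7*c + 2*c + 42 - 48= c^2 - 5*c - 6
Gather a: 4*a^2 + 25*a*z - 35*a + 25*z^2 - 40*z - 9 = 4*a^2 + a*(25*z - 35) + 25*z^2 - 40*z - 9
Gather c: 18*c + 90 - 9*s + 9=18*c - 9*s + 99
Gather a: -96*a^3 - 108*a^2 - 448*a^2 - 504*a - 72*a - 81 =-96*a^3 - 556*a^2 - 576*a - 81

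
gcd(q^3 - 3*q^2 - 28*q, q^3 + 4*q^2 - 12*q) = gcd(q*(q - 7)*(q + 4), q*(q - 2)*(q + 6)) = q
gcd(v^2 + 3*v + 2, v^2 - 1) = v + 1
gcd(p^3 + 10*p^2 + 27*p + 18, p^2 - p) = 1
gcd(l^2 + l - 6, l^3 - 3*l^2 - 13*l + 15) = l + 3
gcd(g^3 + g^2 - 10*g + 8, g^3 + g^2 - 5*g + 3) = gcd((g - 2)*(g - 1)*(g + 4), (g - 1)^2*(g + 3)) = g - 1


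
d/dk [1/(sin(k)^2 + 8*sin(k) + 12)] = -2*(sin(k) + 4)*cos(k)/(sin(k)^2 + 8*sin(k) + 12)^2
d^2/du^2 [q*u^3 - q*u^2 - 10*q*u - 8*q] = 2*q*(3*u - 1)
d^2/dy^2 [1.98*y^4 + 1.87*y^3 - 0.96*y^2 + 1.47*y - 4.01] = 23.76*y^2 + 11.22*y - 1.92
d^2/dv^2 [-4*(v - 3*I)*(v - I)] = -8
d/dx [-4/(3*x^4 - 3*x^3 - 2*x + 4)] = 4*(12*x^3 - 9*x^2 - 2)/(3*x^4 - 3*x^3 - 2*x + 4)^2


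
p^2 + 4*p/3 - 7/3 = (p - 1)*(p + 7/3)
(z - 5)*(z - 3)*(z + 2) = z^3 - 6*z^2 - z + 30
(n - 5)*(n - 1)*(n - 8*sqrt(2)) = n^3 - 8*sqrt(2)*n^2 - 6*n^2 + 5*n + 48*sqrt(2)*n - 40*sqrt(2)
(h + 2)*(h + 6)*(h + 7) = h^3 + 15*h^2 + 68*h + 84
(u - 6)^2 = u^2 - 12*u + 36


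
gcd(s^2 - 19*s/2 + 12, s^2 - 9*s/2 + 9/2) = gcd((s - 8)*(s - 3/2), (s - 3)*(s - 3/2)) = s - 3/2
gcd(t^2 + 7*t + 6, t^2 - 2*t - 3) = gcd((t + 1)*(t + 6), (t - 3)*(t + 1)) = t + 1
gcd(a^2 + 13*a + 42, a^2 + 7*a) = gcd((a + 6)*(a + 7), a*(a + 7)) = a + 7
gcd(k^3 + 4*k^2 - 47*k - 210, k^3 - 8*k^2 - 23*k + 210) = k^2 - 2*k - 35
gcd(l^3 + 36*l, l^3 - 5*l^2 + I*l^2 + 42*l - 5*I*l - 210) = l - 6*I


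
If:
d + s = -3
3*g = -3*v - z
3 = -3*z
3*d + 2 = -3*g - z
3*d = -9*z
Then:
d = 3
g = -10/3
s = -6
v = 11/3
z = -1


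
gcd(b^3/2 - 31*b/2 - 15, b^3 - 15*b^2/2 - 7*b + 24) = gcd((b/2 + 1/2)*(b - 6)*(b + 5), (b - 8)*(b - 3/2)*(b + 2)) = 1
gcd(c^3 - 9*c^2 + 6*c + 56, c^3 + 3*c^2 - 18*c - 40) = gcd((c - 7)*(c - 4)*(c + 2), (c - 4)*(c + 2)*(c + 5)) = c^2 - 2*c - 8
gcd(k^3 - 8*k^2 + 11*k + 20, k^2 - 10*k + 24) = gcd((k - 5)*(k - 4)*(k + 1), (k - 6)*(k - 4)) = k - 4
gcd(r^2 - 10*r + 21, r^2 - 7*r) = r - 7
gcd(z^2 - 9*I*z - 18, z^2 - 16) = 1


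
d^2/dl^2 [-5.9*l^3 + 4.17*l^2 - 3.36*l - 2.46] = 8.34 - 35.4*l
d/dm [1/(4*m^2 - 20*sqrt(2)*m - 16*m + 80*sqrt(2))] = (-2*m + 4 + 5*sqrt(2))/(4*(m^2 - 5*sqrt(2)*m - 4*m + 20*sqrt(2))^2)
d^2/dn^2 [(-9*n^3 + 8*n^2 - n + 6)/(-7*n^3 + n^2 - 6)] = 2*(-329*n^6 + 147*n^5 - 4053*n^4 + 2743*n^3 - 414*n^2 + 1746*n - 324)/(343*n^9 - 147*n^8 + 21*n^7 + 881*n^6 - 252*n^5 + 18*n^4 + 756*n^3 - 108*n^2 + 216)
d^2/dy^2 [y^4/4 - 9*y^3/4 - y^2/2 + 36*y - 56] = 3*y^2 - 27*y/2 - 1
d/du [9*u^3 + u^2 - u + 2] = 27*u^2 + 2*u - 1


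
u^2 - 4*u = u*(u - 4)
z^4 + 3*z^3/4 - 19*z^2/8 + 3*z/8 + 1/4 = (z - 1)*(z - 1/2)*(z + 1/4)*(z + 2)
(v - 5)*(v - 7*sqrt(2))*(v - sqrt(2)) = v^3 - 8*sqrt(2)*v^2 - 5*v^2 + 14*v + 40*sqrt(2)*v - 70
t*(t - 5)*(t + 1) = t^3 - 4*t^2 - 5*t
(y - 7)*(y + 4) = y^2 - 3*y - 28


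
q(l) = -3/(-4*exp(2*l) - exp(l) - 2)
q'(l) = -3*(8*exp(2*l) + exp(l))/(-4*exp(2*l) - exp(l) - 2)^2 = (-24*exp(l) - 3)*exp(l)/(4*exp(2*l) + exp(l) + 2)^2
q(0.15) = 0.35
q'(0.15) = -0.49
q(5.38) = 0.00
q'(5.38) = -0.00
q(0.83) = 0.12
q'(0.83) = -0.21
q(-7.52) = 1.50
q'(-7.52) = -0.00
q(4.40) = 0.00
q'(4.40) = -0.00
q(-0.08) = 0.47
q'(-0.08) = -0.58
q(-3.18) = 1.46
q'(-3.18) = -0.04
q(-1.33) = 1.18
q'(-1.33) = -0.38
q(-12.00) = 1.50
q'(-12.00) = 0.00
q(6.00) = 0.00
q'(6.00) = 0.00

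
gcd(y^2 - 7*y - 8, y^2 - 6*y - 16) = y - 8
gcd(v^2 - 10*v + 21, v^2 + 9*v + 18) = 1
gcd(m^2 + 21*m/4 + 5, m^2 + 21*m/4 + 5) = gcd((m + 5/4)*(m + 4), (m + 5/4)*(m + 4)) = m^2 + 21*m/4 + 5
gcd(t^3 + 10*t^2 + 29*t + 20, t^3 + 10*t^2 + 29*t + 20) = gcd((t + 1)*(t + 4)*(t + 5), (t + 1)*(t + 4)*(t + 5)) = t^3 + 10*t^2 + 29*t + 20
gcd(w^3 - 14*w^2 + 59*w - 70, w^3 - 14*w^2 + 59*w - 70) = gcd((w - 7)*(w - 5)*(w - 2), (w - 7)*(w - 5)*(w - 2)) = w^3 - 14*w^2 + 59*w - 70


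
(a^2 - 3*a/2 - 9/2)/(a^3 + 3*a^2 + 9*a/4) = 2*(a - 3)/(a*(2*a + 3))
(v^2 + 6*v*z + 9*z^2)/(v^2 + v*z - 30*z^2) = (v^2 + 6*v*z + 9*z^2)/(v^2 + v*z - 30*z^2)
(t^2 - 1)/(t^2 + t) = (t - 1)/t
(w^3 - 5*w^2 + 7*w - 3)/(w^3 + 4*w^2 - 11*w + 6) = (w - 3)/(w + 6)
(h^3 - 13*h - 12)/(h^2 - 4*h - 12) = (-h^3 + 13*h + 12)/(-h^2 + 4*h + 12)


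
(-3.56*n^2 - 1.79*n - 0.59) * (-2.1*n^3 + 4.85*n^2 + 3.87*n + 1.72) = 7.476*n^5 - 13.507*n^4 - 21.2197*n^3 - 15.912*n^2 - 5.3621*n - 1.0148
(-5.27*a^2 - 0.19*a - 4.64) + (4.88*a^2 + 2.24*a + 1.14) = -0.39*a^2 + 2.05*a - 3.5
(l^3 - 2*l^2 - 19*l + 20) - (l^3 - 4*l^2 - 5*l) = 2*l^2 - 14*l + 20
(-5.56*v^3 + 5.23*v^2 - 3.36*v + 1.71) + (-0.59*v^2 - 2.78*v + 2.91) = -5.56*v^3 + 4.64*v^2 - 6.14*v + 4.62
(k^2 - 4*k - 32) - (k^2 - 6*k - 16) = 2*k - 16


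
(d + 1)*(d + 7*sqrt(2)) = d^2 + d + 7*sqrt(2)*d + 7*sqrt(2)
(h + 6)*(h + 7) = h^2 + 13*h + 42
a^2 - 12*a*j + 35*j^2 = (a - 7*j)*(a - 5*j)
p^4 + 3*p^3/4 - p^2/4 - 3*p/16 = p*(p - 1/2)*(p + 1/2)*(p + 3/4)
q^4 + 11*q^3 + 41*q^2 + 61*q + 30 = (q + 1)*(q + 2)*(q + 3)*(q + 5)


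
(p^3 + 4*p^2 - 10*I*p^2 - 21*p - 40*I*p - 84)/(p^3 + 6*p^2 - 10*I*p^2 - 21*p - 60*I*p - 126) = (p + 4)/(p + 6)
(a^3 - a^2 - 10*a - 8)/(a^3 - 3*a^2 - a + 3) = (a^2 - 2*a - 8)/(a^2 - 4*a + 3)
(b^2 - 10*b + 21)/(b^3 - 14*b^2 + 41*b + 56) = (b - 3)/(b^2 - 7*b - 8)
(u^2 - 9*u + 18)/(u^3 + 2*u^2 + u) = (u^2 - 9*u + 18)/(u*(u^2 + 2*u + 1))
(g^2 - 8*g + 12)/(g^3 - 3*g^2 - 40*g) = (-g^2 + 8*g - 12)/(g*(-g^2 + 3*g + 40))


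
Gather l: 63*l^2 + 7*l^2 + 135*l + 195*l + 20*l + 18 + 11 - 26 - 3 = 70*l^2 + 350*l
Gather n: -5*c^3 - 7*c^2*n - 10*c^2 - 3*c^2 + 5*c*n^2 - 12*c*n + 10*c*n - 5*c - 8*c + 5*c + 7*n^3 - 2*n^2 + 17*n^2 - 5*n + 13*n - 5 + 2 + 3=-5*c^3 - 13*c^2 - 8*c + 7*n^3 + n^2*(5*c + 15) + n*(-7*c^2 - 2*c + 8)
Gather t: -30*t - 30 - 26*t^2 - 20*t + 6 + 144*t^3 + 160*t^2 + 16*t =144*t^3 + 134*t^2 - 34*t - 24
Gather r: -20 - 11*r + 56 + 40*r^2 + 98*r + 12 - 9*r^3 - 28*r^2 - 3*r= -9*r^3 + 12*r^2 + 84*r + 48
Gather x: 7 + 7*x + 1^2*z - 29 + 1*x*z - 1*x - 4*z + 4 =x*(z + 6) - 3*z - 18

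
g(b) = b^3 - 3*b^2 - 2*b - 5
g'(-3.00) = 43.00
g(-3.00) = -53.00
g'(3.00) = 7.00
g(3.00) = -11.00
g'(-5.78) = 132.91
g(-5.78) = -286.77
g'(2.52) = 1.93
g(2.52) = -13.09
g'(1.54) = -4.13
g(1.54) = -11.54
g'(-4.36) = 81.19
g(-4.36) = -136.19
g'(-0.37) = 0.63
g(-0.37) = -4.72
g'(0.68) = -4.69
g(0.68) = -7.43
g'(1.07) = -4.99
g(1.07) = -9.35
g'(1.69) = -3.57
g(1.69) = -12.12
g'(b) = 3*b^2 - 6*b - 2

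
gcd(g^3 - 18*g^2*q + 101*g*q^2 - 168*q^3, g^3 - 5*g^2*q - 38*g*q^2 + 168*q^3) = -g + 7*q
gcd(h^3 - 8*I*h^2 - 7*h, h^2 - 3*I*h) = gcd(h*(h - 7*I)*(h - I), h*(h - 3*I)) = h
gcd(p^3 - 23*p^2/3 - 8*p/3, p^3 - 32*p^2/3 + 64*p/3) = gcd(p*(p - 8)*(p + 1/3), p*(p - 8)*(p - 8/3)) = p^2 - 8*p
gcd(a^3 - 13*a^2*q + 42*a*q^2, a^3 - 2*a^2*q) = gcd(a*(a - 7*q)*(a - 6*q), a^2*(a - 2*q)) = a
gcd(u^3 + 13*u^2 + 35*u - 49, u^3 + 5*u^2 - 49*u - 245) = u + 7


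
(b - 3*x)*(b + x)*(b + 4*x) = b^3 + 2*b^2*x - 11*b*x^2 - 12*x^3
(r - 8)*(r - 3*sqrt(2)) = r^2 - 8*r - 3*sqrt(2)*r + 24*sqrt(2)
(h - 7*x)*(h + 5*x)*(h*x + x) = h^3*x - 2*h^2*x^2 + h^2*x - 35*h*x^3 - 2*h*x^2 - 35*x^3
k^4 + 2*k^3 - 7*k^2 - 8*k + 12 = (k - 2)*(k - 1)*(k + 2)*(k + 3)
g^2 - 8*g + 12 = (g - 6)*(g - 2)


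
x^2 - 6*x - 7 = (x - 7)*(x + 1)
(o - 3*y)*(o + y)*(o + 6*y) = o^3 + 4*o^2*y - 15*o*y^2 - 18*y^3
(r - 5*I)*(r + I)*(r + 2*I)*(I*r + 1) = I*r^4 + 3*r^3 + 11*I*r^2 + 3*r + 10*I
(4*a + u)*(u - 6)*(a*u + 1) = 4*a^2*u^2 - 24*a^2*u + a*u^3 - 6*a*u^2 + 4*a*u - 24*a + u^2 - 6*u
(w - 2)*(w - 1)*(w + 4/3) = w^3 - 5*w^2/3 - 2*w + 8/3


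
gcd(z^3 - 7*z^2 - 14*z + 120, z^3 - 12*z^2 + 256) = z + 4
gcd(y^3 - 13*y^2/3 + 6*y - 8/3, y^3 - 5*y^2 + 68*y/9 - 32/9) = y^2 - 7*y/3 + 4/3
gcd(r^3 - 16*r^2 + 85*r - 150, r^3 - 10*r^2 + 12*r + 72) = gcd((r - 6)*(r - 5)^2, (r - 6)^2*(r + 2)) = r - 6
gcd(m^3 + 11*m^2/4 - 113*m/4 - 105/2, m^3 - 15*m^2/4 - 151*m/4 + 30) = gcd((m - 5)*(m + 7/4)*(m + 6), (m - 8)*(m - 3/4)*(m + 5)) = 1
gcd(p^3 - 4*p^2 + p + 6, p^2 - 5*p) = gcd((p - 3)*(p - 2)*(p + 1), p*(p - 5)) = 1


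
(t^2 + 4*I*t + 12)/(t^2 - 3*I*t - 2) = (t + 6*I)/(t - I)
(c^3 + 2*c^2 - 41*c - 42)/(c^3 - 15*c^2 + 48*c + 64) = (c^2 + c - 42)/(c^2 - 16*c + 64)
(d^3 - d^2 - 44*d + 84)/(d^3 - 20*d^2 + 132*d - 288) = (d^2 + 5*d - 14)/(d^2 - 14*d + 48)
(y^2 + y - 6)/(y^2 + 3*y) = (y - 2)/y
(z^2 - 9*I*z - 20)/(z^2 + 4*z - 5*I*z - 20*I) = (z - 4*I)/(z + 4)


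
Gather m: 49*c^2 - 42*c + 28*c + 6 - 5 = 49*c^2 - 14*c + 1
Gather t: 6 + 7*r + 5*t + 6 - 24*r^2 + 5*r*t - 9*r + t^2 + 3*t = -24*r^2 - 2*r + t^2 + t*(5*r + 8) + 12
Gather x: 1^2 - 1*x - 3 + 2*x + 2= x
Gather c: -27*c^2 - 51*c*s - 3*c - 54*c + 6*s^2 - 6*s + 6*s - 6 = -27*c^2 + c*(-51*s - 57) + 6*s^2 - 6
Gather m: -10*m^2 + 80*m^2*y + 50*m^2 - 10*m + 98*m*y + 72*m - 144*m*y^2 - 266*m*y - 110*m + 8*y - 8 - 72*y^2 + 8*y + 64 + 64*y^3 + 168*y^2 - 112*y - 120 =m^2*(80*y + 40) + m*(-144*y^2 - 168*y - 48) + 64*y^3 + 96*y^2 - 96*y - 64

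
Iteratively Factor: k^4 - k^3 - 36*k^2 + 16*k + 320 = (k - 5)*(k^3 + 4*k^2 - 16*k - 64) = (k - 5)*(k + 4)*(k^2 - 16) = (k - 5)*(k + 4)^2*(k - 4)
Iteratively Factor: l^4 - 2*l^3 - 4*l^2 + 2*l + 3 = (l + 1)*(l^3 - 3*l^2 - l + 3) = (l - 3)*(l + 1)*(l^2 - 1) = (l - 3)*(l - 1)*(l + 1)*(l + 1)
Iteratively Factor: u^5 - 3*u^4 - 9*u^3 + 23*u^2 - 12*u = (u)*(u^4 - 3*u^3 - 9*u^2 + 23*u - 12) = u*(u - 4)*(u^3 + u^2 - 5*u + 3) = u*(u - 4)*(u - 1)*(u^2 + 2*u - 3) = u*(u - 4)*(u - 1)*(u + 3)*(u - 1)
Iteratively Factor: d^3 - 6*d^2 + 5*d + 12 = (d + 1)*(d^2 - 7*d + 12) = (d - 3)*(d + 1)*(d - 4)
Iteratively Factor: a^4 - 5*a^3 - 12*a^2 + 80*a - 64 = (a + 4)*(a^3 - 9*a^2 + 24*a - 16) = (a - 4)*(a + 4)*(a^2 - 5*a + 4) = (a - 4)*(a - 1)*(a + 4)*(a - 4)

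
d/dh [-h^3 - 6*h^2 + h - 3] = -3*h^2 - 12*h + 1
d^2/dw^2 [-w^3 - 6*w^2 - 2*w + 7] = -6*w - 12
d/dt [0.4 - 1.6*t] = -1.60000000000000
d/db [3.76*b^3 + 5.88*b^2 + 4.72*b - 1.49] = 11.28*b^2 + 11.76*b + 4.72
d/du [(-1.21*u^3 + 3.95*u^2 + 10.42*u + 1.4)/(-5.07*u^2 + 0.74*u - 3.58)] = (6.1347*u^4 - 1.7908*u^3 + 68.7478*u^2 - 14.086*u - 38.3396)/(25.7049*u^4 - 7.5036*u^3 + 36.8488*u^2 - 5.2984*u + 12.8164)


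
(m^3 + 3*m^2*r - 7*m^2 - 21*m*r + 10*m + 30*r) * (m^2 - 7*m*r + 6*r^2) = m^5 - 4*m^4*r - 7*m^4 - 15*m^3*r^2 + 28*m^3*r + 10*m^3 + 18*m^2*r^3 + 105*m^2*r^2 - 40*m^2*r - 126*m*r^3 - 150*m*r^2 + 180*r^3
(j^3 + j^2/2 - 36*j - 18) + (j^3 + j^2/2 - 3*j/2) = 2*j^3 + j^2 - 75*j/2 - 18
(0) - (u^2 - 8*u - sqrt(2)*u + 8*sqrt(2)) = -u^2 + sqrt(2)*u + 8*u - 8*sqrt(2)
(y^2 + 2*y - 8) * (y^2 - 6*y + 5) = y^4 - 4*y^3 - 15*y^2 + 58*y - 40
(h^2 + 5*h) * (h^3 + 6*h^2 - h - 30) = h^5 + 11*h^4 + 29*h^3 - 35*h^2 - 150*h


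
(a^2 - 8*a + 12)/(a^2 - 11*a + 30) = (a - 2)/(a - 5)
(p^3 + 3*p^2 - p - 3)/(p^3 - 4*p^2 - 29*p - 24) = (p - 1)/(p - 8)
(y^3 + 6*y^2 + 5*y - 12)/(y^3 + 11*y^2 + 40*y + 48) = (y - 1)/(y + 4)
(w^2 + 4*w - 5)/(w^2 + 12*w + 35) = (w - 1)/(w + 7)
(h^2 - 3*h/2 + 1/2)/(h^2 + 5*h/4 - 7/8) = 4*(h - 1)/(4*h + 7)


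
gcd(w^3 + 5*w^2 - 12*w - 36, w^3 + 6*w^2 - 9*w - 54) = w^2 + 3*w - 18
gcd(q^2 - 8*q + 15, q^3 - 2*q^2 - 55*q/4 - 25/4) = q - 5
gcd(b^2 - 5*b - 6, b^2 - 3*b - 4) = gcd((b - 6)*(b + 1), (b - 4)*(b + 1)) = b + 1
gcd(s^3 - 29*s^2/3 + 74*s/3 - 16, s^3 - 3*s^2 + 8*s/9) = s - 8/3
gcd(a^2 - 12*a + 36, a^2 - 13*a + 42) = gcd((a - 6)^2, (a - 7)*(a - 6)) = a - 6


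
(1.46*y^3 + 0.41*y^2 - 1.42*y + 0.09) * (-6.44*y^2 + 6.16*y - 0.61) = -9.4024*y^5 + 6.3532*y^4 + 10.7798*y^3 - 9.5769*y^2 + 1.4206*y - 0.0549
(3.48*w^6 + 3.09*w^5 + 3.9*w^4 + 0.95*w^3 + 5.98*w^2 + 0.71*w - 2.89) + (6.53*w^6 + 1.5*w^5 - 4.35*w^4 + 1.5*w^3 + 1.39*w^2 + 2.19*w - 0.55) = 10.01*w^6 + 4.59*w^5 - 0.45*w^4 + 2.45*w^3 + 7.37*w^2 + 2.9*w - 3.44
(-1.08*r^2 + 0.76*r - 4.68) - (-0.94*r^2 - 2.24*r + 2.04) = -0.14*r^2 + 3.0*r - 6.72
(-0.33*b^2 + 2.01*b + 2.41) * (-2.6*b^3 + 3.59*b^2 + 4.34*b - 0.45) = 0.858*b^5 - 6.4107*b^4 - 0.482300000000002*b^3 + 17.5238*b^2 + 9.5549*b - 1.0845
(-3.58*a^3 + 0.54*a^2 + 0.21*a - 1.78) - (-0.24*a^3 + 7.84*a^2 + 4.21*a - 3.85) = -3.34*a^3 - 7.3*a^2 - 4.0*a + 2.07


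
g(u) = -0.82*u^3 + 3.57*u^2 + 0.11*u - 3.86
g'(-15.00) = -660.49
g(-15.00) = 3565.24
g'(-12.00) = -439.81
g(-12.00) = 1925.86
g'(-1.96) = -23.33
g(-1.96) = 15.81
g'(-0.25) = -1.83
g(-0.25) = -3.65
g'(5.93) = -44.06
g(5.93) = -48.66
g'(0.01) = 0.18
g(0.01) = -3.86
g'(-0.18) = -1.25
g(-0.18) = -3.76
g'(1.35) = 5.27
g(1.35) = 0.78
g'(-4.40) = -78.93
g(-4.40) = 134.62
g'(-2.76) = -38.34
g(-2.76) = 40.27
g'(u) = -2.46*u^2 + 7.14*u + 0.11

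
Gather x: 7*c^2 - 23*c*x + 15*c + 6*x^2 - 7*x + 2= 7*c^2 + 15*c + 6*x^2 + x*(-23*c - 7) + 2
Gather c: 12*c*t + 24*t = 12*c*t + 24*t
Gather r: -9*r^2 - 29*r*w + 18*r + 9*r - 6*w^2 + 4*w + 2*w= -9*r^2 + r*(27 - 29*w) - 6*w^2 + 6*w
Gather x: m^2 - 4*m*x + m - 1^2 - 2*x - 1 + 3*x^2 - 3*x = m^2 + m + 3*x^2 + x*(-4*m - 5) - 2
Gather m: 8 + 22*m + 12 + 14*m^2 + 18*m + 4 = 14*m^2 + 40*m + 24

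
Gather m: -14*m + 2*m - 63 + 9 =-12*m - 54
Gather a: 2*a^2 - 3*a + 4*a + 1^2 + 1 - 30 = 2*a^2 + a - 28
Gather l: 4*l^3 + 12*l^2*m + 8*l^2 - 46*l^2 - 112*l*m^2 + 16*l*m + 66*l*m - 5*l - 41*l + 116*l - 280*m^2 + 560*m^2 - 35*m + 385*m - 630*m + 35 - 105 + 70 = 4*l^3 + l^2*(12*m - 38) + l*(-112*m^2 + 82*m + 70) + 280*m^2 - 280*m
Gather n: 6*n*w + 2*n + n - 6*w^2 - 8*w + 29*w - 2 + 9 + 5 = n*(6*w + 3) - 6*w^2 + 21*w + 12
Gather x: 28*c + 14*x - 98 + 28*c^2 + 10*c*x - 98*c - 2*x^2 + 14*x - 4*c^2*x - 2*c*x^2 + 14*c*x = 28*c^2 - 70*c + x^2*(-2*c - 2) + x*(-4*c^2 + 24*c + 28) - 98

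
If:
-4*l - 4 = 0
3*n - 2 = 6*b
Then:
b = n/2 - 1/3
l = -1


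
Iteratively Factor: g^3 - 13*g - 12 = (g + 3)*(g^2 - 3*g - 4) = (g + 1)*(g + 3)*(g - 4)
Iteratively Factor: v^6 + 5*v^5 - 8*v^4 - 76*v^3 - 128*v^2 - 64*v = (v + 2)*(v^5 + 3*v^4 - 14*v^3 - 48*v^2 - 32*v) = (v - 4)*(v + 2)*(v^4 + 7*v^3 + 14*v^2 + 8*v) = (v - 4)*(v + 1)*(v + 2)*(v^3 + 6*v^2 + 8*v) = (v - 4)*(v + 1)*(v + 2)^2*(v^2 + 4*v) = v*(v - 4)*(v + 1)*(v + 2)^2*(v + 4)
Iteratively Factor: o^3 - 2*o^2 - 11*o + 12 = (o - 4)*(o^2 + 2*o - 3) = (o - 4)*(o + 3)*(o - 1)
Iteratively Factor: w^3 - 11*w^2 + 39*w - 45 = (w - 5)*(w^2 - 6*w + 9) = (w - 5)*(w - 3)*(w - 3)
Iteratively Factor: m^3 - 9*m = (m - 3)*(m^2 + 3*m) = m*(m - 3)*(m + 3)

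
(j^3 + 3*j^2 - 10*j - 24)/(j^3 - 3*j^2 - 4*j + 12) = (j + 4)/(j - 2)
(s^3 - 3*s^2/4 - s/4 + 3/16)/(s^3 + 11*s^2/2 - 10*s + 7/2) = (s^2 - s/4 - 3/8)/(s^2 + 6*s - 7)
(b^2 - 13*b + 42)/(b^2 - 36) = (b - 7)/(b + 6)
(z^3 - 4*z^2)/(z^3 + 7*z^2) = (z - 4)/(z + 7)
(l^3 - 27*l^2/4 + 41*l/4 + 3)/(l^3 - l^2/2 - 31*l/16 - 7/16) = 4*(l^2 - 7*l + 12)/(4*l^2 - 3*l - 7)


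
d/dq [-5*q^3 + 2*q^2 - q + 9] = -15*q^2 + 4*q - 1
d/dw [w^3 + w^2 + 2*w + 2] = 3*w^2 + 2*w + 2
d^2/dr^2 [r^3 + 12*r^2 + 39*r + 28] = 6*r + 24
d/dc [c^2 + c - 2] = 2*c + 1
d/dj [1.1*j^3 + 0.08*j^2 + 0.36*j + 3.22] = 3.3*j^2 + 0.16*j + 0.36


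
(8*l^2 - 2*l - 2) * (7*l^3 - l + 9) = 56*l^5 - 14*l^4 - 22*l^3 + 74*l^2 - 16*l - 18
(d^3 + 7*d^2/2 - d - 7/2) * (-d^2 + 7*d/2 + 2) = -d^5 + 61*d^3/4 + 7*d^2 - 57*d/4 - 7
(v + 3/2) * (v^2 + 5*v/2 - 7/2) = v^3 + 4*v^2 + v/4 - 21/4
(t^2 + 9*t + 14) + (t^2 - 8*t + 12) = 2*t^2 + t + 26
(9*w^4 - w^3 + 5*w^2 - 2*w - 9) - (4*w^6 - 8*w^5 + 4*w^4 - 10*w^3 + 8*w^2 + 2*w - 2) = -4*w^6 + 8*w^5 + 5*w^4 + 9*w^3 - 3*w^2 - 4*w - 7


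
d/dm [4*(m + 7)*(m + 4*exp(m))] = 16*m*exp(m) + 8*m + 128*exp(m) + 28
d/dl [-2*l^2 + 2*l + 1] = 2 - 4*l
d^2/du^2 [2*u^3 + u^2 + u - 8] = 12*u + 2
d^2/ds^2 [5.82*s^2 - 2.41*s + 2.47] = 11.6400000000000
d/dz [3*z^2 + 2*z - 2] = 6*z + 2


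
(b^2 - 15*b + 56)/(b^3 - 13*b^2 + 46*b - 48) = (b - 7)/(b^2 - 5*b + 6)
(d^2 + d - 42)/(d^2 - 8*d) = (d^2 + d - 42)/(d*(d - 8))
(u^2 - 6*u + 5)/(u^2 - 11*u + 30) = (u - 1)/(u - 6)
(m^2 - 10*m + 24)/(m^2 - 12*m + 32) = (m - 6)/(m - 8)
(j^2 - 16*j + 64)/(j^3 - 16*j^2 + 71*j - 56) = (j - 8)/(j^2 - 8*j + 7)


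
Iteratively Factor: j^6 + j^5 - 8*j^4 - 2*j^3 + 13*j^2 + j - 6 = (j - 2)*(j^5 + 3*j^4 - 2*j^3 - 6*j^2 + j + 3) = (j - 2)*(j + 1)*(j^4 + 2*j^3 - 4*j^2 - 2*j + 3) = (j - 2)*(j - 1)*(j + 1)*(j^3 + 3*j^2 - j - 3) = (j - 2)*(j - 1)^2*(j + 1)*(j^2 + 4*j + 3) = (j - 2)*(j - 1)^2*(j + 1)*(j + 3)*(j + 1)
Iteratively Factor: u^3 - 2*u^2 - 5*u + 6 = (u - 3)*(u^2 + u - 2) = (u - 3)*(u + 2)*(u - 1)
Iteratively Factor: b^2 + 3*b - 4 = (b - 1)*(b + 4)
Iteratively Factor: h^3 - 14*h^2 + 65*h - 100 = (h - 5)*(h^2 - 9*h + 20) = (h - 5)*(h - 4)*(h - 5)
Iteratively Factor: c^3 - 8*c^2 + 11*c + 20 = (c + 1)*(c^2 - 9*c + 20) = (c - 4)*(c + 1)*(c - 5)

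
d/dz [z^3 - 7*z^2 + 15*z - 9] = 3*z^2 - 14*z + 15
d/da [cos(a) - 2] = -sin(a)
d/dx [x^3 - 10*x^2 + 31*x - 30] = 3*x^2 - 20*x + 31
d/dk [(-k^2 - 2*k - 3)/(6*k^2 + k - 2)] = (11*k^2 + 40*k + 7)/(36*k^4 + 12*k^3 - 23*k^2 - 4*k + 4)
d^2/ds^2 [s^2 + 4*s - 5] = 2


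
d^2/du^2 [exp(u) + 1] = exp(u)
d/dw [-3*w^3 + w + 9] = 1 - 9*w^2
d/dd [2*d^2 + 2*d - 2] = 4*d + 2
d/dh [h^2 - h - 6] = 2*h - 1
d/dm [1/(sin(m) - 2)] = -cos(m)/(sin(m) - 2)^2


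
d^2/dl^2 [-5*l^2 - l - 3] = -10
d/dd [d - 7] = 1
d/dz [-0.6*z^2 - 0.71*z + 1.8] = -1.2*z - 0.71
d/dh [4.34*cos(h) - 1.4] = -4.34*sin(h)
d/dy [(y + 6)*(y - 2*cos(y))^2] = (y - 2*cos(y))*(y + (2*y + 12)*(2*sin(y) + 1) - 2*cos(y))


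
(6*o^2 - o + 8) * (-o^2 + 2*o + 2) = -6*o^4 + 13*o^3 + 2*o^2 + 14*o + 16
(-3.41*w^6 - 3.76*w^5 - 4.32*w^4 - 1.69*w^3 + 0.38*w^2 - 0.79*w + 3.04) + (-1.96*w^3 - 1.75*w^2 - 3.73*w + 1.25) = -3.41*w^6 - 3.76*w^5 - 4.32*w^4 - 3.65*w^3 - 1.37*w^2 - 4.52*w + 4.29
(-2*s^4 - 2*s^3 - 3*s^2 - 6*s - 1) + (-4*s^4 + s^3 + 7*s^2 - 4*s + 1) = -6*s^4 - s^3 + 4*s^2 - 10*s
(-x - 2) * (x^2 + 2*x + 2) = -x^3 - 4*x^2 - 6*x - 4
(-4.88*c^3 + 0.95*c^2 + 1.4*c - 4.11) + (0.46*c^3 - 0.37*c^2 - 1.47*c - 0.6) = -4.42*c^3 + 0.58*c^2 - 0.0700000000000001*c - 4.71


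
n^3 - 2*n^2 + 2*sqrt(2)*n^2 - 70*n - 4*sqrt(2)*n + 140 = (n - 2)*(n - 5*sqrt(2))*(n + 7*sqrt(2))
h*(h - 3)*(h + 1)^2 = h^4 - h^3 - 5*h^2 - 3*h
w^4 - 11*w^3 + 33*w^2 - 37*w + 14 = (w - 7)*(w - 2)*(w - 1)^2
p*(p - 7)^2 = p^3 - 14*p^2 + 49*p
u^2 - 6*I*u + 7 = (u - 7*I)*(u + I)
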